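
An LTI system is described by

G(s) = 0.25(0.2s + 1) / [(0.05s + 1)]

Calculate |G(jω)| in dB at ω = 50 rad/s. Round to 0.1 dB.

-0.6 dB

At ω = 50 rad/s:
zero (1 + j50·0.2) = 1 + j10 → |·| ≈ 10.05, ∠ ≈ 84.29°
pole (1 + j50·0.05) = 1 + j2.5 → |·| ≈ 2.6926, ∠ ≈ 68.20°
|G| = 0.25 · 10.05 / (2.6926) ≈ 0.93311
Gain = 20 log₁₀(0.93311) ≈ -0.60 dB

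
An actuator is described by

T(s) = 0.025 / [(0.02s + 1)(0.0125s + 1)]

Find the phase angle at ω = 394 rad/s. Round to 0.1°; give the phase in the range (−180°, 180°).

At ω = 394 rad/s:
pole (1 + j394·0.02) = 1 + j7.88 → |·| ≈ 7.9432, ∠ ≈ 82.77°
pole (1 + j394·0.0125) = 1 + j4.925 → |·| ≈ 5.0255, ∠ ≈ 78.52°
∠T = (0°) − (82.77° + 78.52°) = -161.29°

-161.3°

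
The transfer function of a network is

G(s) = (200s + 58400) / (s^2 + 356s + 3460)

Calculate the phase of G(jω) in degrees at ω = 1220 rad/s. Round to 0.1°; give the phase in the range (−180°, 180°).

Substitute s = j1220:
Numerator: 200(j1220) + 58400 = 58400 + j244000
Denominator: (j1220)^2 + 356(j1220) + 3460 = -1484940 + j434320
|N| = √(58400² + 244000²) ≈ 2.5089e+05, ∠N ≈ 76.54°
|D| = √(1484940² + 434320²) ≈ 1.5472e+06, ∠D ≈ 163.70°
∠G = 76.54° − 163.70° = -87.16°

-87.2°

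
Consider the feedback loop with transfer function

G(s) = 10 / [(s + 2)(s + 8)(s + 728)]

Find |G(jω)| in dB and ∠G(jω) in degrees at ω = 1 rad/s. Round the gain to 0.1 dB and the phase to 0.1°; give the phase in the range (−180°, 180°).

At s = jω = j1:
pole (s+2): 2 + j1 → |·| = √(2²+1²) = √5 ≈ 2.2361, ∠ = arctan(1/2) ≈ 26.57°
pole (s+8): 8 + j1 → |·| = √(8²+1²) = √65 ≈ 8.0623, ∠ = arctan(1/8) ≈ 7.13°
pole (s+728): 728 + j1 → |·| = √(728²+1²) = √529985 ≈ 728, ∠ = arctan(1/728) ≈ 0.08°
|G| = 10 / 13124 ≈ 0.00076196
Gain = 20 log₁₀(0.00076196) ≈ -62.36 dB
∠G = 0.00° − 33.78° = -33.78°

-62.4 dB, -33.8°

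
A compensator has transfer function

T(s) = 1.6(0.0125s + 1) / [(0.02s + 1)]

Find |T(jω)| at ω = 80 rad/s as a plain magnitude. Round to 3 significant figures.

1.20

At ω = 80 rad/s:
zero (1 + j80·0.0125) = 1 + j1 → |·| ≈ 1.4142, ∠ ≈ 45.00°
pole (1 + j80·0.02) = 1 + j1.6 → |·| ≈ 1.8868, ∠ ≈ 57.99°
|T| = 1.6 · 1.4142 / (1.8868) ≈ 1.1992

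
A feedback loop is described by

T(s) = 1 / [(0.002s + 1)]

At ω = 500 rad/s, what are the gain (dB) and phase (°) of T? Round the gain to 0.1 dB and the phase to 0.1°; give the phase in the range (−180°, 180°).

-3.0 dB, -45.0°

At ω = 500 rad/s:
pole (1 + j500·0.002) = 1 + j1 → |·| ≈ 1.4142, ∠ ≈ 45.00°
|T| = 1 · 1 / (1.4142) ≈ 0.70711
Gain = 20 log₁₀(0.70711) ≈ -3.01 dB
∠T = (0°) − (45.00°) = -45.00°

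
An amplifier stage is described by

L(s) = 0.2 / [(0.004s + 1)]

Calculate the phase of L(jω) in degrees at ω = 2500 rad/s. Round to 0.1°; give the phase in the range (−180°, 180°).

-84.3°

At ω = 2500 rad/s:
pole (1 + j2500·0.004) = 1 + j10 → |·| ≈ 10.05, ∠ ≈ 84.29°
∠L = (0°) − (84.29°) = -84.29°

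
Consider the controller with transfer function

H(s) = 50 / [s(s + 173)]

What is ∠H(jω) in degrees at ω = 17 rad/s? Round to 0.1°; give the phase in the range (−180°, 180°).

-95.6°

At s = jω = j17:
pole (s+173): 173 + j17 → |·| = √(173²+17²) = √30218 ≈ 173.83, ∠ = arctan(17/173) ≈ 5.61°
pole at origin: |s| = 17, ∠ = 90.00° (in denominator)
∠H = 0.00° − 95.61° = -95.61°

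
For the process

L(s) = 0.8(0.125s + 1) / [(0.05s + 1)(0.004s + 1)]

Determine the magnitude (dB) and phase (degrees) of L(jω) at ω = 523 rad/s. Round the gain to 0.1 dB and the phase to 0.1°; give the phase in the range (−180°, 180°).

-1.3 dB, -63.1°

At ω = 523 rad/s:
zero (1 + j523·0.125) = 1 + j65.375 → |·| ≈ 65.383, ∠ ≈ 89.12°
pole (1 + j523·0.05) = 1 + j26.15 → |·| ≈ 26.169, ∠ ≈ 87.81°
pole (1 + j523·0.004) = 1 + j2.092 → |·| ≈ 2.3187, ∠ ≈ 64.45°
|L| = 0.8 · 65.383 / (26.169 · 2.3187) ≈ 0.86203
Gain = 20 log₁₀(0.86203) ≈ -1.29 dB
∠L = (89.12°) − (87.81° + 64.45°) = -63.14°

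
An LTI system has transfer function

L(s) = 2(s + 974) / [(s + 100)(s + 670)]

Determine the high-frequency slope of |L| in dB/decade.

Each pole contributes −20 dB/decade at high frequency; each zero contributes +20 dB/decade.
Net: 1 zero(s) − 2 pole(s) → -20 dB/decade.

-20 dB/decade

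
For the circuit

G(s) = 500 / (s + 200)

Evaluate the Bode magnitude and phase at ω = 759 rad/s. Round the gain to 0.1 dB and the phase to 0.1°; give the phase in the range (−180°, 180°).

Substitute s = j759:
Numerator: 500 = 500 + j0
Denominator: (j759) + 200 = 200 + j759
|N| = √(500² + 0²) ≈ 500, ∠N ≈ 0.00°
|D| = √(200² + 759²) ≈ 784.91, ∠D ≈ 75.24°
|G| = 500 / 784.91 ≈ 0.63702
Gain = 20 log₁₀(0.63702) ≈ -3.92 dB
∠G = 0.00° − 75.24° = -75.24°

-3.9 dB, -75.2°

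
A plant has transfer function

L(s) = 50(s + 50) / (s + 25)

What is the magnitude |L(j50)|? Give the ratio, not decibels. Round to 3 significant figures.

63.2

At s = jω = j50:
zero (s+50): 50 + j50 → |·| = √(50²+50²) = √5000 ≈ 70.711, ∠ = arctan(50/50) ≈ 45.00°
pole (s+25): 25 + j50 → |·| = √(25²+50²) = √3125 ≈ 55.902, ∠ = arctan(50/25) ≈ 63.43°
|L| = 50 · 70.711 / 55.902 ≈ 63.246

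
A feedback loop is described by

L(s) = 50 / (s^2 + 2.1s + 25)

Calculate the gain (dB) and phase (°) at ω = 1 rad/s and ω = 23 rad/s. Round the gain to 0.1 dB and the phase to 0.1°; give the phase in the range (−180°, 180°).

ω = 1: 6.3 dB, -5.0°; ω = 23: -20.1 dB, -174.5°

At s = jω = j1:
quadratic: (j1)² + 2.1·j1 + 25 = 24 + j2.1 → |·| ≈ 24.092, ∠ ≈ 5.00°
|L| = 50 / 24.092 ≈ 2.0754
Gain = 20 log₁₀(2.0754) ≈ 6.34 dB
∠L = 0.00° − 5.00° = -5.00°

At s = jω = j23:
quadratic: (j23)² + 2.1·j23 + 25 = -504 + j48.3 → |·| ≈ 506.31, ∠ ≈ 174.53°
|L| = 50 / 506.31 ≈ 0.098754
Gain = 20 log₁₀(0.098754) ≈ -20.11 dB
∠L = 0.00° − 174.53° = -174.53°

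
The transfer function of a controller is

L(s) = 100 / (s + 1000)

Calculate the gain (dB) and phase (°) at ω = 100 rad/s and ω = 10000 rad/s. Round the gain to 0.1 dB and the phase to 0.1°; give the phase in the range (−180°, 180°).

At s = jω = j100:
pole (s+1000): 1000 + j100 → |·| = √(1000²+100²) = √1010000 ≈ 1005, ∠ = arctan(100/1000) ≈ 5.71°
|L| = 100 / 1005 ≈ 0.099502
Gain = 20 log₁₀(0.099502) ≈ -20.04 dB
∠L = 0.00° − 5.71° = -5.71°

At s = jω = j10000:
pole (s+1000): 1000 + j10000 → |·| = √(1000²+10000²) = √101000000 ≈ 10050, ∠ = arctan(10000/1000) ≈ 84.29°
|L| = 100 / 10050 ≈ 0.0099502
Gain = 20 log₁₀(0.0099502) ≈ -40.04 dB
∠L = 0.00° − 84.29° = -84.29°

ω = 100: -20.0 dB, -5.7°; ω = 10000: -40.0 dB, -84.3°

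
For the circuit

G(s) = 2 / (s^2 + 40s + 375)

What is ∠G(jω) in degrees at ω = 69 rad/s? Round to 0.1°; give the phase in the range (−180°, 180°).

-147.8°

Substitute s = j69:
Numerator: 2 = 2 + j0
Denominator: (j69)^2 + 40(j69) + 375 = -4386 + j2760
|N| = √(2² + 0²) ≈ 2, ∠N ≈ 0.00°
|D| = √(4386² + 2760²) ≈ 5182.1, ∠D ≈ 147.82°
∠G = 0.00° − 147.82° = -147.82°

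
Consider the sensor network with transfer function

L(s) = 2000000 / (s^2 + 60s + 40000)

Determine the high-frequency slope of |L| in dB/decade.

Each pole contributes −20 dB/decade at high frequency; each zero contributes +20 dB/decade.
Net: 0 zero(s) − 2 pole(s) → -40 dB/decade.

-40 dB/decade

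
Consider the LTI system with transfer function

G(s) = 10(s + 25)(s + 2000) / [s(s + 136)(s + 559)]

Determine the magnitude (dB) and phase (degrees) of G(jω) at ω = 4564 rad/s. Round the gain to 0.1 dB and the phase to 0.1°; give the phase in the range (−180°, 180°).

At s = jω = j4564:
zero (s+25): 25 + j4564 → |·| = √(25²+4564²) = √20830721 ≈ 4564.1, ∠ = arctan(4564/25) ≈ 89.69°
zero (s+2000): 2000 + j4564 → |·| = √(2000²+4564²) = √24830096 ≈ 4983, ∠ = arctan(4564/2000) ≈ 66.34°
pole (s+136): 136 + j4564 → |·| = √(136²+4564²) = √20848592 ≈ 4566, ∠ = arctan(4564/136) ≈ 88.29°
pole (s+559): 559 + j4564 → |·| = √(559²+4564²) = √21142577 ≈ 4598.1, ∠ = arctan(4564/559) ≈ 83.02°
pole at origin: |s| = 4564, ∠ = 90.00° (in denominator)
|G| = 10 · 2.2743e+07 / 9.5821e+10 ≈ 0.0023735
Gain = 20 log₁₀(0.0023735) ≈ -52.49 dB
∠G = 156.03° − 261.31° = -105.28°

-52.5 dB, -105.3°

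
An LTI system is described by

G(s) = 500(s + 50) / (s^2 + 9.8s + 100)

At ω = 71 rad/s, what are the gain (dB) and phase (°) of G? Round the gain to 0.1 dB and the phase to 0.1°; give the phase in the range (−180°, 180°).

At s = jω = j71:
zero (s+50): 50 + j71 → |·| = √(50²+71²) = √7541 ≈ 86.839, ∠ = arctan(71/50) ≈ 54.85°
quadratic: (j71)² + 9.8·j71 + 100 = -4941 + j695.8 → |·| ≈ 4989.8, ∠ ≈ 171.98°
|G| = 500 · 86.839 / 4989.8 ≈ 8.7017
Gain = 20 log₁₀(8.7017) ≈ 18.79 dB
∠G = 54.85° − 171.98° = -117.13°

18.8 dB, -117.1°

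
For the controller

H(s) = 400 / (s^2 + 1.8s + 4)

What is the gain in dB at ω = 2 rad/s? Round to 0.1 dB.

At s = jω = j2:
quadratic: (j2)² + 1.8·j2 + 4 = 0 + j3.6 → |·| ≈ 3.6, ∠ ≈ 90.00°
|H| = 400 / 3.6 ≈ 111.11
Gain = 20 log₁₀(111.11) ≈ 40.92 dB

40.9 dB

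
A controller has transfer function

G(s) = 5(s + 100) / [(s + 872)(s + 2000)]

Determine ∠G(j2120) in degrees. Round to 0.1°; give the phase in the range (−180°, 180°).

-27.0°

At s = jω = j2120:
zero (s+100): 100 + j2120 → |·| = √(100²+2120²) = √4504400 ≈ 2122.4, ∠ = arctan(2120/100) ≈ 87.30°
pole (s+872): 872 + j2120 → |·| = √(872²+2120²) = √5254784 ≈ 2292.3, ∠ = arctan(2120/872) ≈ 67.64°
pole (s+2000): 2000 + j2120 → |·| = √(2000²+2120²) = √8494400 ≈ 2914.5, ∠ = arctan(2120/2000) ≈ 46.67°
∠G = 87.30° − 114.31° = -27.01°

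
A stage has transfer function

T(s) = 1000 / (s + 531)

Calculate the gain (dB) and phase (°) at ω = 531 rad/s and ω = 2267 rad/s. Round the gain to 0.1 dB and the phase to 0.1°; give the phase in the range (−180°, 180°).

ω = 531: 2.5 dB, -45.0°; ω = 2267: -7.3 dB, -76.8°

Substitute s = j531:
Numerator: 1000 = 1000 + j0
Denominator: (j531) + 531 = 531 + j531
|N| = √(1000² + 0²) ≈ 1000, ∠N ≈ 0.00°
|D| = √(531² + 531²) ≈ 750.95, ∠D ≈ 45.00°
|T| = 1000 / 750.95 ≈ 1.3316
Gain = 20 log₁₀(1.3316) ≈ 2.49 dB
∠T = 0.00° − 45.00° = -45.00°

Substitute s = j2267:
Numerator: 1000 = 1000 + j0
Denominator: (j2267) + 531 = 531 + j2267
|N| = √(1000² + 0²) ≈ 1000, ∠N ≈ 0.00°
|D| = √(531² + 2267²) ≈ 2328.4, ∠D ≈ 76.82°
|T| = 1000 / 2328.4 ≈ 0.42948
Gain = 20 log₁₀(0.42948) ≈ -7.34 dB
∠T = 0.00° − 76.82° = -76.82°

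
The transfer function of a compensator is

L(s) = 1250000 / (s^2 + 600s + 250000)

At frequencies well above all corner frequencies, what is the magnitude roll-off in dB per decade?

Each pole contributes −20 dB/decade at high frequency; each zero contributes +20 dB/decade.
Net: 0 zero(s) − 2 pole(s) → -40 dB/decade.

-40 dB/decade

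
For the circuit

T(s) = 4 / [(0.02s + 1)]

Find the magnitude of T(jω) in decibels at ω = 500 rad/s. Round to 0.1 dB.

-8.0 dB

At ω = 500 rad/s:
pole (1 + j500·0.02) = 1 + j10 → |·| ≈ 10.05, ∠ ≈ 84.29°
|T| = 4 · 1 / (10.05) ≈ 0.39801
Gain = 20 log₁₀(0.39801) ≈ -8.00 dB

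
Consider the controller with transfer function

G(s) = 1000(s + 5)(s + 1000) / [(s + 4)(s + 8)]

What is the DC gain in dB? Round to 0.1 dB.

G(0) = 1000·5·1000 / (4·8) = 1.5625e+05
20 log₁₀(1.5625e+05) ≈ 103.88 dB

103.9 dB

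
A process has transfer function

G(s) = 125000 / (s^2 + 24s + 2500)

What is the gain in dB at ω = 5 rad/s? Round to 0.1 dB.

34.1 dB

At s = jω = j5:
quadratic: (j5)² + 24·j5 + 2500 = 2475 + j120 → |·| ≈ 2477.9, ∠ ≈ 2.78°
|G| = 125000 / 2477.9 ≈ 50.446
Gain = 20 log₁₀(50.446) ≈ 34.06 dB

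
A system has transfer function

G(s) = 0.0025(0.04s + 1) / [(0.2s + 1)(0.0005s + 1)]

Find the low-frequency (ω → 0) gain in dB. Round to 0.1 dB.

G(0) = 0.0025 · 1 / 1 = 0.0025
20 log₁₀(0.0025) ≈ -52.04 dB

-52.0 dB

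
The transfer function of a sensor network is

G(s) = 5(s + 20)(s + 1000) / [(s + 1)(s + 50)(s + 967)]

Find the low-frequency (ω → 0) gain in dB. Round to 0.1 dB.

6.3 dB

G(0) = 5·20·1000 / (1·50·967) ≈ 2.0683
20 log₁₀(2.0683) ≈ 6.31 dB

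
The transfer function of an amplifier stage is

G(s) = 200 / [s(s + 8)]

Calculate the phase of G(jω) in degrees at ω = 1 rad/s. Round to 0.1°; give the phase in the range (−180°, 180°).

-97.1°

At s = jω = j1:
pole (s+8): 8 + j1 → |·| = √(8²+1²) = √65 ≈ 8.0623, ∠ = arctan(1/8) ≈ 7.13°
pole at origin: |s| = 1, ∠ = 90.00° (in denominator)
∠G = 0.00° − 97.13° = -97.13°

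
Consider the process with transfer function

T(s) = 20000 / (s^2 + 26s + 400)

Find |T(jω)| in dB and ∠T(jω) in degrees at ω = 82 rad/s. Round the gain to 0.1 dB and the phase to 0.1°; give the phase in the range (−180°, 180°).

9.5 dB, -161.4°

At s = jω = j82:
quadratic: (j82)² + 26·j82 + 400 = -6324 + j2132 → |·| ≈ 6673.7, ∠ ≈ 161.37°
|T| = 20000 / 6673.7 ≈ 2.9968
Gain = 20 log₁₀(2.9968) ≈ 9.53 dB
∠T = 0.00° − 161.37° = -161.37°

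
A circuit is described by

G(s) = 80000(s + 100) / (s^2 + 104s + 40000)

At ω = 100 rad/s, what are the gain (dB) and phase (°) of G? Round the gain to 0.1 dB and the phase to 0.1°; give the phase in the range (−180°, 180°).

At s = jω = j100:
zero (s+100): 100 + j100 → |·| = √(100²+100²) = √20000 ≈ 141.42, ∠ = arctan(100/100) ≈ 45.00°
quadratic: (j100)² + 104·j100 + 40000 = 30000 + j10400 → |·| ≈ 31752, ∠ ≈ 19.12°
|G| = 80000 · 141.42 / 31752 ≈ 356.31
Gain = 20 log₁₀(356.31) ≈ 51.04 dB
∠G = 45.00° − 19.12° = 25.88°

51.0 dB, 25.9°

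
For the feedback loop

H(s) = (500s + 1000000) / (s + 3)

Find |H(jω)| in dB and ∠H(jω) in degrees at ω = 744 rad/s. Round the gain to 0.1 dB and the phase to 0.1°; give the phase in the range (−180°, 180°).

63.1 dB, -69.4°

Substitute s = j744:
Numerator: 500(j744) + 1000000 = 1000000 + j372000
Denominator: (j744) + 3 = 3 + j744
|N| = √(1000000² + 372000²) ≈ 1.067e+06, ∠N ≈ 20.41°
|D| = √(3² + 744²) ≈ 744.01, ∠D ≈ 89.77°
|H| = 1.067e+06 / 744.01 ≈ 1434.1
Gain = 20 log₁₀(1434.1) ≈ 63.13 dB
∠H = 20.41° − 89.77° = -69.36°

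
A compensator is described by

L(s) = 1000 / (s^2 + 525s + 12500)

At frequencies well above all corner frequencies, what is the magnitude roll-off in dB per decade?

Each pole contributes −20 dB/decade at high frequency; each zero contributes +20 dB/decade.
Net: 0 zero(s) − 2 pole(s) → -40 dB/decade.

-40 dB/decade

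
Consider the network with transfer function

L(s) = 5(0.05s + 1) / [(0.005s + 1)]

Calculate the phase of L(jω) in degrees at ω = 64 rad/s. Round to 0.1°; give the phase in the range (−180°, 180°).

At ω = 64 rad/s:
zero (1 + j64·0.05) = 1 + j3.2 → |·| ≈ 3.3526, ∠ ≈ 72.65°
pole (1 + j64·0.005) = 1 + j0.32 → |·| ≈ 1.05, ∠ ≈ 17.74°
∠L = (72.65°) − (17.74°) = 54.91°

54.9°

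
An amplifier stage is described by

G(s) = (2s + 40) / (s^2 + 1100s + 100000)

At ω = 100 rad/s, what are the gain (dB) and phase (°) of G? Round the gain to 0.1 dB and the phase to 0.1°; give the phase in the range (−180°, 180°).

-56.9 dB, 28.0°

Substitute s = j100:
Numerator: 2(j100) + 40 = 40 + j200
Denominator: (j100)^2 + 1100(j100) + 100000 = 90000 + j110000
|N| = √(40² + 200²) ≈ 203.96, ∠N ≈ 78.69°
|D| = √(90000² + 110000²) ≈ 1.4213e+05, ∠D ≈ 50.71°
|G| = 203.96 / 1.4213e+05 ≈ 0.001435
Gain = 20 log₁₀(0.001435) ≈ -56.86 dB
∠G = 78.69° − 50.71° = 27.98°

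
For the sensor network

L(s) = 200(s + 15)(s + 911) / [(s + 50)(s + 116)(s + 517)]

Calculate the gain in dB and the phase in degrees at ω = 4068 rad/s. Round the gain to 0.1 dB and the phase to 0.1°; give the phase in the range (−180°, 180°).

-26.0 dB, -93.3°

At s = jω = j4068:
zero (s+15): 15 + j4068 → |·| = √(15²+4068²) = √16548849 ≈ 4068, ∠ = arctan(4068/15) ≈ 89.79°
zero (s+911): 911 + j4068 → |·| = √(911²+4068²) = √17378545 ≈ 4168.8, ∠ = arctan(4068/911) ≈ 77.38°
pole (s+50): 50 + j4068 → |·| = √(50²+4068²) = √16551124 ≈ 4068.3, ∠ = arctan(4068/50) ≈ 89.30°
pole (s+116): 116 + j4068 → |·| = √(116²+4068²) = √16562080 ≈ 4069.7, ∠ = arctan(4068/116) ≈ 88.37°
pole (s+517): 517 + j4068 → |·| = √(517²+4068²) = √16815913 ≈ 4100.7, ∠ = arctan(4068/517) ≈ 82.76°
|L| = 200 · 1.6959e+07 / 6.7894e+10 ≈ 0.049957
Gain = 20 log₁₀(0.049957) ≈ -26.03 dB
∠L = 167.17° − 260.43° = -93.26°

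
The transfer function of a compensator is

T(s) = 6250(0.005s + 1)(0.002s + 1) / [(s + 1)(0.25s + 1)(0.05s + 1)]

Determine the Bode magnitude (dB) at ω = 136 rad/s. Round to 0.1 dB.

-12.2 dB

At ω = 136 rad/s:
zero (1 + j136·0.005) = 1 + j0.68 → |·| ≈ 1.2093, ∠ ≈ 34.22°
zero (1 + j136·0.002) = 1 + j0.272 → |·| ≈ 1.0363, ∠ ≈ 15.22°
pole (1 + j136·1) = 1 + j136 → |·| ≈ 136, ∠ ≈ 89.58°
pole (1 + j136·0.25) = 1 + j34 → |·| ≈ 34.015, ∠ ≈ 88.32°
pole (1 + j136·0.05) = 1 + j6.8 → |·| ≈ 6.8731, ∠ ≈ 81.63°
|T| = 6250 · 1.2093 · 1.0363 / (136 · 34.015 · 6.8731) ≈ 0.24634
Gain = 20 log₁₀(0.24634) ≈ -12.17 dB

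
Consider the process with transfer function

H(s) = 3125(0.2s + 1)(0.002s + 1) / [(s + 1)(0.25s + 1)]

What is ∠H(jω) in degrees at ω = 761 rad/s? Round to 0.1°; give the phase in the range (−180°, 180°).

At ω = 761 rad/s:
zero (1 + j761·0.2) = 1 + j152.2 → |·| ≈ 152.2, ∠ ≈ 89.62°
zero (1 + j761·0.002) = 1 + j1.522 → |·| ≈ 1.8211, ∠ ≈ 56.69°
pole (1 + j761·1) = 1 + j761 → |·| ≈ 761, ∠ ≈ 89.92°
pole (1 + j761·0.25) = 1 + j190.25 → |·| ≈ 190.25, ∠ ≈ 89.70°
∠H = (89.62° + 56.69°) − (89.92° + 89.70°) = -33.31°

-33.3°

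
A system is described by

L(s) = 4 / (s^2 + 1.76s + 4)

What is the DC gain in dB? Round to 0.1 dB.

L(0) = 4 / 4 = 1
20 log₁₀(1) ≈ 0.00 dB

0.0 dB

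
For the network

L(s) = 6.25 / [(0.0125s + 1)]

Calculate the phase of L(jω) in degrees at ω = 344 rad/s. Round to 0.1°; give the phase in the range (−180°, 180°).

At ω = 344 rad/s:
pole (1 + j344·0.0125) = 1 + j4.3 → |·| ≈ 4.4147, ∠ ≈ 76.91°
∠L = (0°) − (76.91°) = -76.91°

-76.9°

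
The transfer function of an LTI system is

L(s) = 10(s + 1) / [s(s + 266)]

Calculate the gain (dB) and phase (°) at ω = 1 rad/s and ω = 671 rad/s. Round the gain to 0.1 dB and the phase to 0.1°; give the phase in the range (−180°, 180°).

At s = jω = j1:
zero (s+1): 1 + j1 → |·| = √(1²+1²) = √2 ≈ 1.4142, ∠ = arctan(1/1) ≈ 45.00°
pole (s+266): 266 + j1 → |·| = √(266²+1²) = √70757 ≈ 266, ∠ = arctan(1/266) ≈ 0.22°
pole at origin: |s| = 1, ∠ = 90.00° (in denominator)
|L| = 10 · 1.4142 / 266 ≈ 0.053165
Gain = 20 log₁₀(0.053165) ≈ -25.49 dB
∠L = 45.00° − 90.22° = -45.22°

At s = jω = j671:
zero (s+1): 1 + j671 → |·| = √(1²+671²) = √450242 ≈ 671, ∠ = arctan(671/1) ≈ 89.91°
pole (s+266): 266 + j671 → |·| = √(266²+671²) = √520997 ≈ 721.8, ∠ = arctan(671/266) ≈ 68.38°
pole at origin: |s| = 671, ∠ = 90.00° (in denominator)
|L| = 10 · 671 / 4.8433e+05 ≈ 0.013854
Gain = 20 log₁₀(0.013854) ≈ -37.17 dB
∠L = 89.91° − 158.38° = -68.47°

ω = 1: -25.5 dB, -45.2°; ω = 671: -37.2 dB, -68.5°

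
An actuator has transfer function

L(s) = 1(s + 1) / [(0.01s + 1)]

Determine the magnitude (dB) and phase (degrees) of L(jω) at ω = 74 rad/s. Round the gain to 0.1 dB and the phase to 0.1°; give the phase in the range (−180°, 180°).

At ω = 74 rad/s:
zero (1 + j74·1) = 1 + j74 → |·| ≈ 74.007, ∠ ≈ 89.23°
pole (1 + j74·0.01) = 1 + j0.74 → |·| ≈ 1.244, ∠ ≈ 36.50°
|L| = 1 · 74.007 / (1.244) ≈ 59.491
Gain = 20 log₁₀(59.491) ≈ 35.49 dB
∠L = (89.23°) − (36.50°) = 52.73°

35.5 dB, 52.7°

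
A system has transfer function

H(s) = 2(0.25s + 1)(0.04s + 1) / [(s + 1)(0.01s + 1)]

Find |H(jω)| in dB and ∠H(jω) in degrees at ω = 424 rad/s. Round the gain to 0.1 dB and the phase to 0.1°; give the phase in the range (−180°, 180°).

5.8 dB, 9.5°

At ω = 424 rad/s:
zero (1 + j424·0.25) = 1 + j106 → |·| ≈ 106, ∠ ≈ 89.46°
zero (1 + j424·0.04) = 1 + j16.96 → |·| ≈ 16.989, ∠ ≈ 86.63°
pole (1 + j424·1) = 1 + j424 → |·| ≈ 424, ∠ ≈ 89.86°
pole (1 + j424·0.01) = 1 + j4.24 → |·| ≈ 4.3563, ∠ ≈ 76.73°
|H| = 2 · 106 · 16.989 / (424 · 4.3563) ≈ 1.9499
Gain = 20 log₁₀(1.9499) ≈ 5.80 dB
∠H = (89.46° + 86.63°) − (89.86° + 76.73°) = 9.50°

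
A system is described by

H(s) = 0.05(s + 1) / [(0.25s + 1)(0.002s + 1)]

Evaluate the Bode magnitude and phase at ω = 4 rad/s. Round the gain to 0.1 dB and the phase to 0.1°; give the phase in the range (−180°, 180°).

-16.7 dB, 30.5°

At ω = 4 rad/s:
zero (1 + j4·1) = 1 + j4 → |·| ≈ 4.1231, ∠ ≈ 75.96°
pole (1 + j4·0.25) = 1 + j1 → |·| ≈ 1.4142, ∠ ≈ 45.00°
pole (1 + j4·0.002) = 1 + j0.008 → |·| ≈ 1, ∠ ≈ 0.46°
|H| = 0.05 · 4.1231 / (1.4142 · 1) ≈ 0.14577
Gain = 20 log₁₀(0.14577) ≈ -16.73 dB
∠H = (75.96°) − (45.00° + 0.46°) = 30.50°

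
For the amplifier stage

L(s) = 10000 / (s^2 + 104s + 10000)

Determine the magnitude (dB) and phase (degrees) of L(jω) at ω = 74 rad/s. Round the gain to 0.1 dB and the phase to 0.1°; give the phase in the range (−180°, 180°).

At s = jω = j74:
quadratic: (j74)² + 104·j74 + 10000 = 4524 + j7696 → |·| ≈ 8927.2, ∠ ≈ 59.55°
|L| = 10000 / 8927.2 ≈ 1.1202
Gain = 20 log₁₀(1.1202) ≈ 0.99 dB
∠L = 0.00° − 59.55° = -59.55°

1.0 dB, -59.6°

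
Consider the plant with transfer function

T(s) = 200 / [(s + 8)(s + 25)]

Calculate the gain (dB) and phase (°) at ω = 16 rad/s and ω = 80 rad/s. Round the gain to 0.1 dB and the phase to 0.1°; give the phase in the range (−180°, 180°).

At s = jω = j16:
pole (s+8): 8 + j16 → |·| = √(8²+16²) = √320 ≈ 17.889, ∠ = arctan(16/8) ≈ 63.43°
pole (s+25): 25 + j16 → |·| = √(25²+16²) = √881 ≈ 29.682, ∠ = arctan(16/25) ≈ 32.62°
|T| = 200 / 530.98 ≈ 0.37666
Gain = 20 log₁₀(0.37666) ≈ -8.48 dB
∠T = 0.00° − 96.05° = -96.05°

At s = jω = j80:
pole (s+8): 8 + j80 → |·| = √(8²+80²) = √6464 ≈ 80.399, ∠ = arctan(80/8) ≈ 84.29°
pole (s+25): 25 + j80 → |·| = √(25²+80²) = √7025 ≈ 83.815, ∠ = arctan(80/25) ≈ 72.65°
|T| = 200 / 6738.6 ≈ 0.02968
Gain = 20 log₁₀(0.02968) ≈ -30.55 dB
∠T = 0.00° − 156.94° = -156.94°

ω = 16: -8.5 dB, -96.1°; ω = 80: -30.6 dB, -156.9°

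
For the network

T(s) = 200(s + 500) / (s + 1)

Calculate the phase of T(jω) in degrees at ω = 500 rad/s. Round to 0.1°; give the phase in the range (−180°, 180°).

At s = jω = j500:
zero (s+500): 500 + j500 → |·| = √(500²+500²) = √500000 ≈ 707.11, ∠ = arctan(500/500) ≈ 45.00°
pole (s+1): 1 + j500 → |·| = √(1²+500²) = √250001 ≈ 500, ∠ = arctan(500/1) ≈ 89.89°
∠T = 45.00° − 89.89° = -44.89°

-44.9°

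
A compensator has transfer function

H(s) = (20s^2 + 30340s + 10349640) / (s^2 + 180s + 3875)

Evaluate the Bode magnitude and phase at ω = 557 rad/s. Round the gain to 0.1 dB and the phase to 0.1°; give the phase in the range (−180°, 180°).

Substitute s = j557:
Numerator: 20(j557)^2 + 30340(j557) + 10349640 = 4144660 + j16899380
Denominator: (j557)^2 + 180(j557) + 3875 = -306374 + j100260
|N| = √(4144660² + 16899380²) ≈ 1.74e+07, ∠N ≈ 76.22°
|D| = √(306374² + 100260²) ≈ 3.2236e+05, ∠D ≈ 161.88°
|H| = 1.74e+07 / 3.2236e+05 ≈ 53.977
Gain = 20 log₁₀(53.977) ≈ 34.64 dB
∠H = 76.22° − 161.88° = -85.66°

34.6 dB, -85.7°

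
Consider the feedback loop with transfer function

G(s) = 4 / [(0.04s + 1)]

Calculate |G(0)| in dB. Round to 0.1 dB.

12.0 dB

G(0) = 4 · 1 / 1 = 4
20 log₁₀(4) ≈ 12.04 dB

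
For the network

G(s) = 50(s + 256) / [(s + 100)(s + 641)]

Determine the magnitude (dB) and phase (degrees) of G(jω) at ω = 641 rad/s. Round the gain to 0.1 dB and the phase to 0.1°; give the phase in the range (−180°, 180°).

-24.6 dB, -57.9°

At s = jω = j641:
zero (s+256): 256 + j641 → |·| = √(256²+641²) = √476417 ≈ 690.23, ∠ = arctan(641/256) ≈ 68.23°
pole (s+100): 100 + j641 → |·| = √(100²+641²) = √420881 ≈ 648.75, ∠ = arctan(641/100) ≈ 81.13°
pole (s+641): 641 + j641 → |·| = √(641²+641²) = √821762 ≈ 906.51, ∠ = arctan(641/641) ≈ 45.00°
|G| = 50 · 690.23 / 5.881e+05 ≈ 0.058683
Gain = 20 log₁₀(0.058683) ≈ -24.63 dB
∠G = 68.23° − 126.13° = -57.90°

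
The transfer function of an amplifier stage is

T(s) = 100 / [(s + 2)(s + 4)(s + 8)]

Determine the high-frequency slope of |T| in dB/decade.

Each pole contributes −20 dB/decade at high frequency; each zero contributes +20 dB/decade.
Net: 0 zero(s) − 3 pole(s) → -60 dB/decade.

-60 dB/decade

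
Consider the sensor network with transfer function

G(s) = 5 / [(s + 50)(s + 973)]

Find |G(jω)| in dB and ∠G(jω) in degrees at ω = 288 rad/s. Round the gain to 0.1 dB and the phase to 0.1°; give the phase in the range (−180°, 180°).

At s = jω = j288:
pole (s+50): 50 + j288 → |·| = √(50²+288²) = √85444 ≈ 292.31, ∠ = arctan(288/50) ≈ 80.15°
pole (s+973): 973 + j288 → |·| = √(973²+288²) = √1029673 ≈ 1014.7, ∠ = arctan(288/973) ≈ 16.49°
|G| = 5 / 2.9661e+05 ≈ 1.6857e-05
Gain = 20 log₁₀(1.6857e-05) ≈ -95.46 dB
∠G = 0.00° − 96.64° = -96.64°

-95.5 dB, -96.6°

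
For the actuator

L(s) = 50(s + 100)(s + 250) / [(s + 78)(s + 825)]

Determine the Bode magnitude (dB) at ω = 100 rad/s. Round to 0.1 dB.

25.1 dB

At s = jω = j100:
zero (s+100): 100 + j100 → |·| = √(100²+100²) = √20000 ≈ 141.42, ∠ = arctan(100/100) ≈ 45.00°
zero (s+250): 250 + j100 → |·| = √(250²+100²) = √72500 ≈ 269.26, ∠ = arctan(100/250) ≈ 21.80°
pole (s+78): 78 + j100 → |·| = √(78²+100²) = √16084 ≈ 126.82, ∠ = arctan(100/78) ≈ 52.05°
pole (s+825): 825 + j100 → |·| = √(825²+100²) = √690625 ≈ 831.04, ∠ = arctan(100/825) ≈ 6.91°
|L| = 50 · 38079 / 1.0539e+05 ≈ 18.066
Gain = 20 log₁₀(18.066) ≈ 25.14 dB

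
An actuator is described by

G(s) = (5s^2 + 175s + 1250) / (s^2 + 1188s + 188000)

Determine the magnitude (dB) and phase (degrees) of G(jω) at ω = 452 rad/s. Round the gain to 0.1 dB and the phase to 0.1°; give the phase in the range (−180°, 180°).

Substitute s = j452:
Numerator: 5(j452)^2 + 175(j452) + 1250 = -1020270 + j79100
Denominator: (j452)^2 + 1188(j452) + 188000 = -16304 + j536976
|N| = √(1020270² + 79100²) ≈ 1.0233e+06, ∠N ≈ 175.57°
|D| = √(16304² + 536976²) ≈ 5.3722e+05, ∠D ≈ 91.74°
|G| = 1.0233e+06 / 5.3722e+05 ≈ 1.9048
Gain = 20 log₁₀(1.9048) ≈ 5.60 dB
∠G = 175.57° − 91.74° = 83.83°

5.6 dB, 83.8°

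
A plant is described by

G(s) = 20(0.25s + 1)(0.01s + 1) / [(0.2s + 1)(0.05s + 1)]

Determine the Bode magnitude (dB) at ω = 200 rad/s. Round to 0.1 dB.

14.9 dB

At ω = 200 rad/s:
zero (1 + j200·0.25) = 1 + j50 → |·| ≈ 50.01, ∠ ≈ 88.85°
zero (1 + j200·0.01) = 1 + j2 → |·| ≈ 2.2361, ∠ ≈ 63.43°
pole (1 + j200·0.2) = 1 + j40 → |·| ≈ 40.012, ∠ ≈ 88.57°
pole (1 + j200·0.05) = 1 + j10 → |·| ≈ 10.05, ∠ ≈ 84.29°
|G| = 20 · 50.01 · 2.2361 / (40.012 · 10.05) ≈ 5.5619
Gain = 20 log₁₀(5.5619) ≈ 14.90 dB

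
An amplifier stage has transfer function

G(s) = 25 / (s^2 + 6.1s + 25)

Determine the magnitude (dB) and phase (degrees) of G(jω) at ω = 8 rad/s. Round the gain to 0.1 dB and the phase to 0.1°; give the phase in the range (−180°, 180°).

-8.0 dB, -128.6°

At s = jω = j8:
quadratic: (j8)² + 6.1·j8 + 25 = -39 + j48.8 → |·| ≈ 62.47, ∠ ≈ 128.63°
|G| = 25 / 62.47 ≈ 0.40019
Gain = 20 log₁₀(0.40019) ≈ -7.95 dB
∠G = 0.00° − 128.63° = -128.63°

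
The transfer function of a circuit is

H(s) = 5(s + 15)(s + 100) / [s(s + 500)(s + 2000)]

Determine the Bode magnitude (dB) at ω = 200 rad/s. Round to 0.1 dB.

-59.7 dB

At s = jω = j200:
zero (s+15): 15 + j200 → |·| = √(15²+200²) = √40225 ≈ 200.56, ∠ = arctan(200/15) ≈ 85.71°
zero (s+100): 100 + j200 → |·| = √(100²+200²) = √50000 ≈ 223.61, ∠ = arctan(200/100) ≈ 63.43°
pole (s+500): 500 + j200 → |·| = √(500²+200²) = √290000 ≈ 538.52, ∠ = arctan(200/500) ≈ 21.80°
pole (s+2000): 2000 + j200 → |·| = √(2000²+200²) = √4040000 ≈ 2010, ∠ = arctan(200/2000) ≈ 5.71°
pole at origin: |s| = 200, ∠ = 90.00° (in denominator)
|H| = 5 · 44847 / 2.1649e+08 ≈ 0.0010358
Gain = 20 log₁₀(0.0010358) ≈ -59.69 dB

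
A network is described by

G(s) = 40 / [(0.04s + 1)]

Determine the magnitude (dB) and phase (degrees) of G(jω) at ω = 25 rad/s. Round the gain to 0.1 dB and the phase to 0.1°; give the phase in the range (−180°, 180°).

At ω = 25 rad/s:
pole (1 + j25·0.04) = 1 + j1 → |·| ≈ 1.4142, ∠ ≈ 45.00°
|G| = 40 · 1 / (1.4142) ≈ 28.285
Gain = 20 log₁₀(28.285) ≈ 29.03 dB
∠G = (0°) − (45.00°) = -45.00°

29.0 dB, -45.0°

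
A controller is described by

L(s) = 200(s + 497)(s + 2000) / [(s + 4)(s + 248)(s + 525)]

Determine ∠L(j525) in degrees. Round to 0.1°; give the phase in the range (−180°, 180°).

At s = jω = j525:
zero (s+497): 497 + j525 → |·| = √(497²+525²) = √522634 ≈ 722.93, ∠ = arctan(525/497) ≈ 46.57°
zero (s+2000): 2000 + j525 → |·| = √(2000²+525²) = √4275625 ≈ 2067.8, ∠ = arctan(525/2000) ≈ 14.71°
pole (s+4): 4 + j525 → |·| = √(4²+525²) = √275641 ≈ 525.02, ∠ = arctan(525/4) ≈ 89.56°
pole (s+248): 248 + j525 → |·| = √(248²+525²) = √337129 ≈ 580.63, ∠ = arctan(525/248) ≈ 64.71°
pole (s+525): 525 + j525 → |·| = √(525²+525²) = √551250 ≈ 742.46, ∠ = arctan(525/525) ≈ 45.00°
∠L = 61.28° − 199.27° = -137.99°

-138.0°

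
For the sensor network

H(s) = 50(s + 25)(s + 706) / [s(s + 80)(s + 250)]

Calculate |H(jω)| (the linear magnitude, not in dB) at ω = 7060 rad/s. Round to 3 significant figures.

At s = jω = j7060:
zero (s+25): 25 + j7060 → |·| = √(25²+7060²) = √49844225 ≈ 7060, ∠ = arctan(7060/25) ≈ 89.80°
zero (s+706): 706 + j7060 → |·| = √(706²+7060²) = √50342036 ≈ 7095.2, ∠ = arctan(7060/706) ≈ 84.29°
pole (s+80): 80 + j7060 → |·| = √(80²+7060²) = √49850000 ≈ 7060.5, ∠ = arctan(7060/80) ≈ 89.35°
pole (s+250): 250 + j7060 → |·| = √(250²+7060²) = √49906100 ≈ 7064.4, ∠ = arctan(7060/250) ≈ 87.97°
pole at origin: |s| = 7060, ∠ = 90.00° (in denominator)
|H| = 50 · 5.0092e+07 / 3.5214e+11 ≈ 0.0071125

0.00711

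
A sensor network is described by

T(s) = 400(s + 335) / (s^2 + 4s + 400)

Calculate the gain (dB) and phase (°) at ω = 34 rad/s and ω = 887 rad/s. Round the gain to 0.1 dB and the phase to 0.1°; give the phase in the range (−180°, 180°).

ω = 34: 44.9 dB, -164.0°; ω = 887: -6.3 dB, -110.4°

At s = jω = j34:
zero (s+335): 335 + j34 → |·| = √(335²+34²) = √113381 ≈ 336.72, ∠ = arctan(34/335) ≈ 5.80°
quadratic: (j34)² + 4·j34 + 400 = -756 + j136 → |·| ≈ 768.14, ∠ ≈ 169.80°
|T| = 400 · 336.72 / 768.14 ≈ 175.34
Gain = 20 log₁₀(175.34) ≈ 44.88 dB
∠T = 5.80° − 169.80° = -164.00°

At s = jω = j887:
zero (s+335): 335 + j887 → |·| = √(335²+887²) = √898994 ≈ 948.15, ∠ = arctan(887/335) ≈ 69.31°
quadratic: (j887)² + 4·j887 + 400 = -786369 + j3548 → |·| ≈ 7.8638e+05, ∠ ≈ 179.74°
|T| = 400 · 948.15 / 7.8638e+05 ≈ 0.48229
Gain = 20 log₁₀(0.48229) ≈ -6.33 dB
∠T = 69.31° − 179.74° = -110.43°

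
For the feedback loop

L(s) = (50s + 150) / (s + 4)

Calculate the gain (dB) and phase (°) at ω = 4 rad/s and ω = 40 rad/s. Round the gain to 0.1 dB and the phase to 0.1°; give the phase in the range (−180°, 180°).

ω = 4: 32.9 dB, 8.1°; ω = 40: 34.0 dB, 1.4°

Substitute s = j4:
Numerator: 50(j4) + 150 = 150 + j200
Denominator: (j4) + 4 = 4 + j4
|N| = √(150² + 200²) ≈ 250, ∠N ≈ 53.13°
|D| = √(4² + 4²) ≈ 5.6569, ∠D ≈ 45.00°
|L| = 250 / 5.6569 ≈ 44.194
Gain = 20 log₁₀(44.194) ≈ 32.91 dB
∠L = 53.13° − 45.00° = 8.13°

Substitute s = j40:
Numerator: 50(j40) + 150 = 150 + j2000
Denominator: (j40) + 4 = 4 + j40
|N| = √(150² + 2000²) ≈ 2005.6, ∠N ≈ 85.71°
|D| = √(4² + 40²) ≈ 40.2, ∠D ≈ 84.29°
|L| = 2005.6 / 40.2 ≈ 49.891
Gain = 20 log₁₀(49.891) ≈ 33.96 dB
∠L = 85.71° − 84.29° = 1.42°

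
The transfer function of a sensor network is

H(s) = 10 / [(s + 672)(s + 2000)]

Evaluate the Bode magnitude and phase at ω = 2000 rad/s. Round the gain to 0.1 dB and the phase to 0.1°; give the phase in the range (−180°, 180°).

-115.5 dB, -116.4°

At s = jω = j2000:
pole (s+672): 672 + j2000 → |·| = √(672²+2000²) = √4451584 ≈ 2109.9, ∠ = arctan(2000/672) ≈ 71.43°
pole (s+2000): 2000 + j2000 → |·| = √(2000²+2000²) = √8000000 ≈ 2828.4, ∠ = arctan(2000/2000) ≈ 45.00°
|H| = 10 / 5.9676e+06 ≈ 1.6757e-06
Gain = 20 log₁₀(1.6757e-06) ≈ -115.52 dB
∠H = 0.00° − 116.43° = -116.43°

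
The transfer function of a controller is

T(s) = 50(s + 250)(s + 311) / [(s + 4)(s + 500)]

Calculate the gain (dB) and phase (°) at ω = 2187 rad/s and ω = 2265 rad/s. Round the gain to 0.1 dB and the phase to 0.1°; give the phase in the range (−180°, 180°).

At s = jω = j2187:
zero (s+250): 250 + j2187 → |·| = √(250²+2187²) = √4845469 ≈ 2201.2, ∠ = arctan(2187/250) ≈ 83.48°
zero (s+311): 311 + j2187 → |·| = √(311²+2187²) = √4879690 ≈ 2209, ∠ = arctan(2187/311) ≈ 81.91°
pole (s+4): 4 + j2187 → |·| = √(4²+2187²) = √4782985 ≈ 2187, ∠ = arctan(2187/4) ≈ 89.90°
pole (s+500): 500 + j2187 → |·| = √(500²+2187²) = √5032969 ≈ 2243.4, ∠ = arctan(2187/500) ≈ 77.12°
|T| = 50 · 4.8625e+06 / 4.9063e+06 ≈ 49.554
Gain = 20 log₁₀(49.554) ≈ 33.90 dB
∠T = 165.39° − 167.02° = -1.63°

At s = jω = j2265:
zero (s+250): 250 + j2265 → |·| = √(250²+2265²) = √5192725 ≈ 2278.8, ∠ = arctan(2265/250) ≈ 83.70°
zero (s+311): 311 + j2265 → |·| = √(311²+2265²) = √5226946 ≈ 2286.3, ∠ = arctan(2265/311) ≈ 82.18°
pole (s+4): 4 + j2265 → |·| = √(4²+2265²) = √5130241 ≈ 2265, ∠ = arctan(2265/4) ≈ 89.90°
pole (s+500): 500 + j2265 → |·| = √(500²+2265²) = √5380225 ≈ 2319.5, ∠ = arctan(2265/500) ≈ 77.55°
|T| = 50 · 5.21e+06 / 5.2537e+06 ≈ 49.584
Gain = 20 log₁₀(49.584) ≈ 33.91 dB
∠T = 165.88° − 167.45° = -1.57°

ω = 2187: 33.9 dB, -1.6°; ω = 2265: 33.9 dB, -1.6°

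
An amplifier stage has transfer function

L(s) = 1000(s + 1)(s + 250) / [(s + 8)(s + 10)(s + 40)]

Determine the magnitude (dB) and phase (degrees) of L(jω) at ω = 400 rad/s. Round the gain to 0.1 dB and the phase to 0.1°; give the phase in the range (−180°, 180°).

At s = jω = j400:
zero (s+1): 1 + j400 → |·| = √(1²+400²) = √160001 ≈ 400, ∠ = arctan(400/1) ≈ 89.86°
zero (s+250): 250 + j400 → |·| = √(250²+400²) = √222500 ≈ 471.7, ∠ = arctan(400/250) ≈ 57.99°
pole (s+8): 8 + j400 → |·| = √(8²+400²) = √160064 ≈ 400.08, ∠ = arctan(400/8) ≈ 88.85°
pole (s+10): 10 + j400 → |·| = √(10²+400²) = √160100 ≈ 400.12, ∠ = arctan(400/10) ≈ 88.57°
pole (s+40): 40 + j400 → |·| = √(40²+400²) = √161600 ≈ 402, ∠ = arctan(400/40) ≈ 84.29°
|L| = 1000 · 1.8868e+05 / 6.4352e+07 ≈ 2.932
Gain = 20 log₁₀(2.932) ≈ 9.34 dB
∠L = 147.85° − 261.71° = -113.86°

9.3 dB, -113.9°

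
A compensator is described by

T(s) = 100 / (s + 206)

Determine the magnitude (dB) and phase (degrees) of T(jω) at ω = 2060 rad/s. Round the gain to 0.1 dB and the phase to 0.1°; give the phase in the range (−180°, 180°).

-26.3 dB, -84.3°

Substitute s = j2060:
Numerator: 100 = 100 + j0
Denominator: (j2060) + 206 = 206 + j2060
|N| = √(100² + 0²) ≈ 100, ∠N ≈ 0.00°
|D| = √(206² + 2060²) ≈ 2070.3, ∠D ≈ 84.29°
|T| = 100 / 2070.3 ≈ 0.048302
Gain = 20 log₁₀(0.048302) ≈ -26.32 dB
∠T = 0.00° − 84.29° = -84.29°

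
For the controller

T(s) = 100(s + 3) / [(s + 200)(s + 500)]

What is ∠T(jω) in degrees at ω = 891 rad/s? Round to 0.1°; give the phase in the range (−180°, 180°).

At s = jω = j891:
zero (s+3): 3 + j891 → |·| = √(3²+891²) = √793890 ≈ 891.01, ∠ = arctan(891/3) ≈ 89.81°
pole (s+200): 200 + j891 → |·| = √(200²+891²) = √833881 ≈ 913.17, ∠ = arctan(891/200) ≈ 77.35°
pole (s+500): 500 + j891 → |·| = √(500²+891²) = √1043881 ≈ 1021.7, ∠ = arctan(891/500) ≈ 60.70°
∠T = 89.81° − 138.05° = -48.24°

-48.2°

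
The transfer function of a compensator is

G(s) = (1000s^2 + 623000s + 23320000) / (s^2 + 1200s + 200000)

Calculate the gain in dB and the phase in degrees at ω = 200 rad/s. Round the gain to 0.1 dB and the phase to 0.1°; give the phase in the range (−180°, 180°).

Substitute s = j200:
Numerator: 1000(j200)^2 + 623000(j200) + 23320000 = -16680000 + j124600000
Denominator: (j200)^2 + 1200(j200) + 200000 = 160000 + j240000
|N| = √(16680000² + 124600000²) ≈ 1.2571e+08, ∠N ≈ 97.62°
|D| = √(160000² + 240000²) ≈ 2.8844e+05, ∠D ≈ 56.31°
|G| = 1.2571e+08 / 2.8844e+05 ≈ 435.83
Gain = 20 log₁₀(435.83) ≈ 52.79 dB
∠G = 97.62° − 56.31° = 41.31°

52.8 dB, 41.3°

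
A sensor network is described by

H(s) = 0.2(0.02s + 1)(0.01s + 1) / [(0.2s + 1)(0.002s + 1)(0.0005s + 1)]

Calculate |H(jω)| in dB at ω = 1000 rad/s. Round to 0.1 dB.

At ω = 1000 rad/s:
zero (1 + j1000·0.02) = 1 + j20 → |·| ≈ 20.025, ∠ ≈ 87.14°
zero (1 + j1000·0.01) = 1 + j10 → |·| ≈ 10.05, ∠ ≈ 84.29°
pole (1 + j1000·0.2) = 1 + j200 → |·| ≈ 200, ∠ ≈ 89.71°
pole (1 + j1000·0.002) = 1 + j2 → |·| ≈ 2.2361, ∠ ≈ 63.43°
pole (1 + j1000·0.0005) = 1 + j0.5 → |·| ≈ 1.118, ∠ ≈ 26.57°
|H| = 0.2 · 20.025 · 10.05 / (200 · 2.2361 · 1.118) ≈ 0.080502
Gain = 20 log₁₀(0.080502) ≈ -21.88 dB

-21.9 dB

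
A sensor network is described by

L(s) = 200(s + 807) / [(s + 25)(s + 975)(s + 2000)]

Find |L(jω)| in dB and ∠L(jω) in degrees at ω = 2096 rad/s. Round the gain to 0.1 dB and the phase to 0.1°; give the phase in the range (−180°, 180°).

At s = jω = j2096:
zero (s+807): 807 + j2096 → |·| = √(807²+2096²) = √5044465 ≈ 2246, ∠ = arctan(2096/807) ≈ 68.94°
pole (s+25): 25 + j2096 → |·| = √(25²+2096²) = √4393841 ≈ 2096.1, ∠ = arctan(2096/25) ≈ 89.32°
pole (s+975): 975 + j2096 → |·| = √(975²+2096²) = √5343841 ≈ 2311.7, ∠ = arctan(2096/975) ≈ 65.05°
pole (s+2000): 2000 + j2096 → |·| = √(2000²+2096²) = √8393216 ≈ 2897.1, ∠ = arctan(2096/2000) ≈ 46.34°
|L| = 200 · 2246 / 1.4038e+10 ≈ 3.1999e-05
Gain = 20 log₁₀(3.1999e-05) ≈ -89.90 dB
∠L = 68.94° − 200.71° = -131.77°

-89.9 dB, -131.8°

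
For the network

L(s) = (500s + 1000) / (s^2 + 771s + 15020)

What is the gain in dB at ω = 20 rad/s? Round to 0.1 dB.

Substitute s = j20:
Numerator: 500(j20) + 1000 = 1000 + j10000
Denominator: (j20)^2 + 771(j20) + 15020 = 14620 + j15420
|N| = √(1000² + 10000²) ≈ 10050, ∠N ≈ 84.29°
|D| = √(14620² + 15420²) ≈ 21249, ∠D ≈ 46.53°
|L| = 10050 / 21249 ≈ 0.47296
Gain = 20 log₁₀(0.47296) ≈ -6.50 dB

-6.5 dB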